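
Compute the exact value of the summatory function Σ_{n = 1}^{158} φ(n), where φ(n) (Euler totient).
Σ_{n ≤ 158} φ(n) = 7638

Compute φ(n) for each 1 ≤ n ≤ 158: φ(1) = 1, φ(2) = 1, φ(3) = 2, φ(4) = 2, φ(5) = 4, φ(6) = 2, φ(7) = 6, φ(8) = 4, φ(9) = 6, φ(10) = 4, φ(11) = 10, φ(12) = 4, φ(13) = 12, φ(14) = 6, φ(15) = 8, φ(16) = 8, φ(17) = 16, φ(18) = 6, φ(19) = 18, φ(20) = 8, φ(21) = 12, φ(22) = 10, φ(23) = 22, φ(24) = 8, φ(25) = 20, φ(26) = 12, φ(27) = 18, φ(28) = 12, φ(29) = 28, φ(30) = 8, φ(31) = 30, φ(32) = 16, φ(33) = 20, φ(34) = 16, φ(35) = 24, φ(36) = 12, φ(37) = 36, φ(38) = 18, φ(39) = 24, φ(40) = 16, φ(41) = 40, φ(42) = 12, φ(43) = 42, φ(44) = 20, φ(45) = 24, φ(46) = 22, φ(47) = 46, φ(48) = 16, φ(49) = 42, φ(50) = 20, φ(51) = 32, φ(52) = 24, φ(53) = 52, φ(54) = 18, φ(55) = 40, φ(56) = 24, φ(57) = 36, φ(58) = 28, φ(59) = 58, φ(60) = 16, φ(61) = 60, φ(62) = 30, φ(63) = 36, φ(64) = 32, φ(65) = 48, φ(66) = 20, φ(67) = 66, φ(68) = 32, φ(69) = 44, φ(70) = 24, φ(71) = 70, φ(72) = 24, φ(73) = 72, φ(74) = 36, φ(75) = 40, φ(76) = 36, φ(77) = 60, φ(78) = 24, φ(79) = 78, φ(80) = 32, φ(81) = 54, φ(82) = 40, φ(83) = 82, φ(84) = 24, φ(85) = 64, φ(86) = 42, φ(87) = 56, φ(88) = 40, φ(89) = 88, φ(90) = 24, φ(91) = 72, φ(92) = 44, φ(93) = 60, φ(94) = 46, φ(95) = 72, φ(96) = 32, φ(97) = 96, φ(98) = 42, φ(99) = 60, φ(100) = 40, φ(101) = 100, φ(102) = 32, φ(103) = 102, φ(104) = 48, φ(105) = 48, φ(106) = 52, φ(107) = 106, φ(108) = 36, φ(109) = 108, φ(110) = 40, φ(111) = 72, φ(112) = 48, φ(113) = 112, φ(114) = 36, φ(115) = 88, φ(116) = 56, φ(117) = 72, φ(118) = 58, φ(119) = 96, φ(120) = 32, φ(121) = 110, φ(122) = 60, φ(123) = 80, φ(124) = 60, φ(125) = 100, φ(126) = 36, φ(127) = 126, φ(128) = 64, φ(129) = 84, φ(130) = 48, φ(131) = 130, φ(132) = 40, φ(133) = 108, φ(134) = 66, φ(135) = 72, φ(136) = 64, φ(137) = 136, φ(138) = 44, φ(139) = 138, φ(140) = 48, φ(141) = 92, φ(142) = 70, φ(143) = 120, φ(144) = 48, φ(145) = 112, φ(146) = 72, φ(147) = 84, φ(148) = 72, φ(149) = 148, φ(150) = 40, φ(151) = 150, φ(152) = 72, φ(153) = 96, φ(154) = 60, φ(155) = 120, φ(156) = 48, φ(157) = 156, φ(158) = 78. Summing all 158 values: 7638. (Average order: Σ_{n ≤ x} φ(n) ~ (3/π²) x². For x = 158, (3/π²)·158² ≈ 7588.15.)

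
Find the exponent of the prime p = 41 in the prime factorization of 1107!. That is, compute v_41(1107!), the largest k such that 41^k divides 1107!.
v_41(1107!) = 27

Legendre's formula: v_p(n!) = Σ_{k ≥ 1} ⌊n / p^k⌋. For p = 41, n = 1107, the terms are:
  ⌊1107/41^1⌋ = ⌊1107/41⌋ = 27
(the next term ⌊1107/41^2⌋ = 0, terminating the sum). Summing: v_41(1107!) = 27 = 27.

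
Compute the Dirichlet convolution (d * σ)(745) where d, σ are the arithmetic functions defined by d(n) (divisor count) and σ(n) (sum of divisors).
(d * σ)(745) = 1216

Divisors of 745: [1, 5, 149, 745]. For each d | 745:
  d = 1: d(1) · σ(745/1) = 1 · 900 = 900
  d = 5: d(5) · σ(745/5) = 2 · 150 = 300
  d = 149: d(149) · σ(745/149) = 2 · 6 = 12
  d = 745: d(745) · σ(745/745) = 4 · 1 = 4
Summing: (d * σ)(745) = 900 + 300 + 12 + 4 = 1216.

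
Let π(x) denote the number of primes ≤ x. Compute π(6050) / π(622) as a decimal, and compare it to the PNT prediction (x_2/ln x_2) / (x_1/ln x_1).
π(6050)/π(622) = 789/114 ≈ 6.9211;  PNT prediction ≈ 7.1856.

π(622) = 114 and π(6050) = 789, so π(6050)/π(622) ≈ 6.9211. The PNT-predicted ratio is (6050/ln(6050)) / (622/ln(622)) ≈ 7.1856. The two agree to within a few percent, as expected.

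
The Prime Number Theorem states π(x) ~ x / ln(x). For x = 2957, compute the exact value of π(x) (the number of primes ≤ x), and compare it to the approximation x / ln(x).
π(2957) = 426;  x/ln(x) ≈ 370.00;  relative error ≈ 13.15%.

Directly count primes up to 2957: π(2957) = 426. The PNT approximation gives 2957/ln(2957) ≈ 2957/7.99193 ≈ 370.00. Relative error (π(x) − x/ln(x)) / π(x) ≈ 13.15%; the approximation is known to undercount slightly (Li(x) is a better estimate).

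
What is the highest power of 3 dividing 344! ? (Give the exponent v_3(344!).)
v_3(344!) = 169

Legendre's formula: v_p(n!) = Σ_{k ≥ 1} ⌊n / p^k⌋. For p = 3, n = 344, the terms are:
  ⌊344/3^1⌋ = ⌊344/3⌋ = 114
  ⌊344/3^2⌋ = ⌊344/9⌋ = 38
  ⌊344/3^3⌋ = ⌊344/27⌋ = 12
  ⌊344/3^4⌋ = ⌊344/81⌋ = 4
  ⌊344/3^5⌋ = ⌊344/243⌋ = 1
(the next term ⌊344/3^6⌋ = 0, terminating the sum). Summing: v_3(344!) = 114 + 38 + 12 + 4 + 1 = 169.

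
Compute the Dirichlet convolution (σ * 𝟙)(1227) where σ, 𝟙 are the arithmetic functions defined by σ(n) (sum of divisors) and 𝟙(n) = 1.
(σ * 𝟙)(1227) = 2055

Divisors of 1227: [1, 3, 409, 1227]. For each d | 1227:
  d = 1: σ(1) · 𝟙(1227/1) = 1 · 1 = 1
  d = 3: σ(3) · 𝟙(1227/3) = 4 · 1 = 4
  d = 409: σ(409) · 𝟙(1227/409) = 410 · 1 = 410
  d = 1227: σ(1227) · 𝟙(1227/1227) = 1640 · 1 = 1640
Summing: (σ * 𝟙)(1227) = 1 + 4 + 410 + 1640 = 2055.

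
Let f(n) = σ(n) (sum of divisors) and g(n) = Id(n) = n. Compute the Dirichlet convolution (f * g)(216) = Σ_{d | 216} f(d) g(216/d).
(σ * Id)(216) = 6958

Divisors of 216: [1, 2, 3, 4, 6, 8, 9, 12, 18, 24, 27, 36, 54, 72, 108, 216]. For each d | 216:
  d = 1: σ(1) · Id(216/1) = 1 · 216 = 216
  d = 2: σ(2) · Id(216/2) = 3 · 108 = 324
  d = 3: σ(3) · Id(216/3) = 4 · 72 = 288
  d = 4: σ(4) · Id(216/4) = 7 · 54 = 378
  d = 6: σ(6) · Id(216/6) = 12 · 36 = 432
  d = 8: σ(8) · Id(216/8) = 15 · 27 = 405
  d = 9: σ(9) · Id(216/9) = 13 · 24 = 312
  d = 12: σ(12) · Id(216/12) = 28 · 18 = 504
  d = 18: σ(18) · Id(216/18) = 39 · 12 = 468
  d = 24: σ(24) · Id(216/24) = 60 · 9 = 540
  d = 27: σ(27) · Id(216/27) = 40 · 8 = 320
  d = 36: σ(36) · Id(216/36) = 91 · 6 = 546
  d = 54: σ(54) · Id(216/54) = 120 · 4 = 480
  d = 72: σ(72) · Id(216/72) = 195 · 3 = 585
  d = 108: σ(108) · Id(216/108) = 280 · 2 = 560
  d = 216: σ(216) · Id(216/216) = 600 · 1 = 600
Summing: (σ * Id)(216) = 216 + 324 + 288 + 378 + 432 + 405 + 312 + 504 + 468 + 540 + 320 + 546 + 480 + 585 + 560 + 600 = 6958.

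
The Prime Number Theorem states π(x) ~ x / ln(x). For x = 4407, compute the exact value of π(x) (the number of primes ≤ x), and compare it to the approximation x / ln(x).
π(4407) = 599;  x/ln(x) ≈ 525.21;  relative error ≈ 12.32%.

Directly count primes up to 4407: π(4407) = 599. The PNT approximation gives 4407/ln(4407) ≈ 4407/8.39095 ≈ 525.21. Relative error (π(x) − x/ln(x)) / π(x) ≈ 12.32%; the approximation is known to undercount slightly (Li(x) is a better estimate).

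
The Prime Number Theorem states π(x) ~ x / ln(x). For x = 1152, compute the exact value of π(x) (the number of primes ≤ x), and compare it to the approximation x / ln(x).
π(1152) = 190;  x/ln(x) ≈ 163.42;  relative error ≈ 13.99%.

Directly count primes up to 1152: π(1152) = 190. The PNT approximation gives 1152/ln(1152) ≈ 1152/7.04925 ≈ 163.42. Relative error (π(x) − x/ln(x)) / π(x) ≈ 13.99%; the approximation is known to undercount slightly (Li(x) is a better estimate).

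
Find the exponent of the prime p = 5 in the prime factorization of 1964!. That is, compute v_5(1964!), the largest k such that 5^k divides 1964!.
v_5(1964!) = 488

Legendre's formula: v_p(n!) = Σ_{k ≥ 1} ⌊n / p^k⌋. For p = 5, n = 1964, the terms are:
  ⌊1964/5^1⌋ = ⌊1964/5⌋ = 392
  ⌊1964/5^2⌋ = ⌊1964/25⌋ = 78
  ⌊1964/5^3⌋ = ⌊1964/125⌋ = 15
  ⌊1964/5^4⌋ = ⌊1964/625⌋ = 3
(the next term ⌊1964/5^5⌋ = 0, terminating the sum). Summing: v_5(1964!) = 392 + 78 + 15 + 3 = 488.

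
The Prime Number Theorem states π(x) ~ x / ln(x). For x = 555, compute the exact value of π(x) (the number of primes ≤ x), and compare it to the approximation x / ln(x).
π(555) = 101;  x/ln(x) ≈ 87.83;  relative error ≈ 13.04%.

Directly count primes up to 555: π(555) = 101. The PNT approximation gives 555/ln(555) ≈ 555/6.31897 ≈ 87.83. Relative error (π(x) − x/ln(x)) / π(x) ≈ 13.04%; the approximation is known to undercount slightly (Li(x) is a better estimate).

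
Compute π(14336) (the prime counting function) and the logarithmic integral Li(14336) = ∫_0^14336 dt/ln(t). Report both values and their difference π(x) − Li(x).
π(14336) = 1681;  Li(14336) ≈ 1707.41;  π(x) − Li(x) ≈ -26.41.

Direct count of primes ≤ 14336 gives π(14336) = 1681. Numerical evaluation of the logarithmic integral gives Li(14336) ≈ 1707.41. The difference π(x) − Li(x) ≈ -26.41 is typically negative for small/moderate x (Li(x) overestimates), though Littlewood's theorem shows this sign changes infinitely often.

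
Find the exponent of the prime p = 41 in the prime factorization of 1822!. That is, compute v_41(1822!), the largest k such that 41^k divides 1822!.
v_41(1822!) = 45

Legendre's formula: v_p(n!) = Σ_{k ≥ 1} ⌊n / p^k⌋. For p = 41, n = 1822, the terms are:
  ⌊1822/41^1⌋ = ⌊1822/41⌋ = 44
  ⌊1822/41^2⌋ = ⌊1822/1681⌋ = 1
(the next term ⌊1822/41^3⌋ = 0, terminating the sum). Summing: v_41(1822!) = 44 + 1 = 45.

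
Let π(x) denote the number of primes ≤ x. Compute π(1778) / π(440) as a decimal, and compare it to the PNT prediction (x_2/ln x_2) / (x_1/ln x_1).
π(1778)/π(440) = 275/85 ≈ 3.2353;  PNT prediction ≈ 3.2868.

π(440) = 85 and π(1778) = 275, so π(1778)/π(440) ≈ 3.2353. The PNT-predicted ratio is (1778/ln(1778)) / (440/ln(440)) ≈ 3.2868. The two agree to within a few percent, as expected.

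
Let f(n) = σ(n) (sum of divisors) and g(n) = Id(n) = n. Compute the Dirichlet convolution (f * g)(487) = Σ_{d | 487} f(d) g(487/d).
(σ * Id)(487) = 975

Divisors of 487: [1, 487]. For each d | 487:
  d = 1: σ(1) · Id(487/1) = 1 · 487 = 487
  d = 487: σ(487) · Id(487/487) = 488 · 1 = 488
Summing: (σ * Id)(487) = 487 + 488 = 975.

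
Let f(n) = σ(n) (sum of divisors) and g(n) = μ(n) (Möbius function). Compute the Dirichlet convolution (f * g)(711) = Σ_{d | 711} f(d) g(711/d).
(σ * μ)(711) = 711

Divisors of 711: [1, 3, 9, 79, 237, 711]. For each d | 711:
  d = 1: σ(1) · μ(711/1) = 1 · 0 = 0
  d = 3: σ(3) · μ(711/3) = 4 · 1 = 4
  d = 9: σ(9) · μ(711/9) = 13 · -1 = -13
  d = 79: σ(79) · μ(711/79) = 80 · 0 = 0
  d = 237: σ(237) · μ(711/237) = 320 · -1 = -320
  d = 711: σ(711) · μ(711/711) = 1040 · 1 = 1040
Summing: (σ * μ)(711) = 0 + 4 + -13 + 0 + -320 + 1040 = 711.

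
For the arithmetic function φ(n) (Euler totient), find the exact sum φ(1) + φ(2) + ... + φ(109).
Σ_{n ≤ 109} φ(n) = 3676

Compute φ(n) for each 1 ≤ n ≤ 109: φ(1) = 1, φ(2) = 1, φ(3) = 2, φ(4) = 2, φ(5) = 4, φ(6) = 2, φ(7) = 6, φ(8) = 4, φ(9) = 6, φ(10) = 4, φ(11) = 10, φ(12) = 4, φ(13) = 12, φ(14) = 6, φ(15) = 8, φ(16) = 8, φ(17) = 16, φ(18) = 6, φ(19) = 18, φ(20) = 8, φ(21) = 12, φ(22) = 10, φ(23) = 22, φ(24) = 8, φ(25) = 20, φ(26) = 12, φ(27) = 18, φ(28) = 12, φ(29) = 28, φ(30) = 8, φ(31) = 30, φ(32) = 16, φ(33) = 20, φ(34) = 16, φ(35) = 24, φ(36) = 12, φ(37) = 36, φ(38) = 18, φ(39) = 24, φ(40) = 16, φ(41) = 40, φ(42) = 12, φ(43) = 42, φ(44) = 20, φ(45) = 24, φ(46) = 22, φ(47) = 46, φ(48) = 16, φ(49) = 42, φ(50) = 20, φ(51) = 32, φ(52) = 24, φ(53) = 52, φ(54) = 18, φ(55) = 40, φ(56) = 24, φ(57) = 36, φ(58) = 28, φ(59) = 58, φ(60) = 16, φ(61) = 60, φ(62) = 30, φ(63) = 36, φ(64) = 32, φ(65) = 48, φ(66) = 20, φ(67) = 66, φ(68) = 32, φ(69) = 44, φ(70) = 24, φ(71) = 70, φ(72) = 24, φ(73) = 72, φ(74) = 36, φ(75) = 40, φ(76) = 36, φ(77) = 60, φ(78) = 24, φ(79) = 78, φ(80) = 32, φ(81) = 54, φ(82) = 40, φ(83) = 82, φ(84) = 24, φ(85) = 64, φ(86) = 42, φ(87) = 56, φ(88) = 40, φ(89) = 88, φ(90) = 24, φ(91) = 72, φ(92) = 44, φ(93) = 60, φ(94) = 46, φ(95) = 72, φ(96) = 32, φ(97) = 96, φ(98) = 42, φ(99) = 60, φ(100) = 40, φ(101) = 100, φ(102) = 32, φ(103) = 102, φ(104) = 48, φ(105) = 48, φ(106) = 52, φ(107) = 106, φ(108) = 36, φ(109) = 108. Summing all 109 values: 3676. (Average order: Σ_{n ≤ x} φ(n) ~ (3/π²) x². For x = 109, (3/π²)·109² ≈ 3611.39.)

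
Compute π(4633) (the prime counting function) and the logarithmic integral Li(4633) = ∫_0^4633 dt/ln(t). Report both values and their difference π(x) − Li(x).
π(4633) = 624;  Li(4633) ≈ 641.00;  π(x) − Li(x) ≈ -17.00.

Direct count of primes ≤ 4633 gives π(4633) = 624. Numerical evaluation of the logarithmic integral gives Li(4633) ≈ 641.00. The difference π(x) − Li(x) ≈ -17.00 is typically negative for small/moderate x (Li(x) overestimates), though Littlewood's theorem shows this sign changes infinitely often.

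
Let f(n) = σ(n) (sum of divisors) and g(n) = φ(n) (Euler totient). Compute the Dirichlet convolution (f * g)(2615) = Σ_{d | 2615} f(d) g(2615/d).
(σ * φ)(2615) = 10460

Divisors of 2615: [1, 5, 523, 2615]. For each d | 2615:
  d = 1: σ(1) · φ(2615/1) = 1 · 2088 = 2088
  d = 5: σ(5) · φ(2615/5) = 6 · 522 = 3132
  d = 523: σ(523) · φ(2615/523) = 524 · 4 = 2096
  d = 2615: σ(2615) · φ(2615/2615) = 3144 · 1 = 3144
Summing: (σ * φ)(2615) = 2088 + 3132 + 2096 + 3144 = 10460.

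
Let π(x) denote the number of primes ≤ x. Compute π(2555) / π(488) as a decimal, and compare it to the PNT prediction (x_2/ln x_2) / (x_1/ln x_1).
π(2555)/π(488) = 374/93 ≈ 4.0215;  PNT prediction ≈ 4.1309.

π(488) = 93 and π(2555) = 374, so π(2555)/π(488) ≈ 4.0215. The PNT-predicted ratio is (2555/ln(2555)) / (488/ln(488)) ≈ 4.1309. The two agree to within a few percent, as expected.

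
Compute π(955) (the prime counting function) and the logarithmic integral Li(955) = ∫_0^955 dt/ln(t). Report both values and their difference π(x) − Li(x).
π(955) = 162;  Li(955) ≈ 171.07;  π(x) − Li(x) ≈ -9.07.

Direct count of primes ≤ 955 gives π(955) = 162. Numerical evaluation of the logarithmic integral gives Li(955) ≈ 171.07. The difference π(x) − Li(x) ≈ -9.07 is typically negative for small/moderate x (Li(x) overestimates), though Littlewood's theorem shows this sign changes infinitely often.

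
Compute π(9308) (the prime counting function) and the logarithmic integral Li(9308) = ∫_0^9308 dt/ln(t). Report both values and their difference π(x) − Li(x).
π(9308) = 1151;  Li(9308) ≈ 1170.71;  π(x) − Li(x) ≈ -19.71.

Direct count of primes ≤ 9308 gives π(9308) = 1151. Numerical evaluation of the logarithmic integral gives Li(9308) ≈ 1170.71. The difference π(x) − Li(x) ≈ -19.71 is typically negative for small/moderate x (Li(x) overestimates), though Littlewood's theorem shows this sign changes infinitely often.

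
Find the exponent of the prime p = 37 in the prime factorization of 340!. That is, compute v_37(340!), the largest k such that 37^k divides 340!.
v_37(340!) = 9

Legendre's formula: v_p(n!) = Σ_{k ≥ 1} ⌊n / p^k⌋. For p = 37, n = 340, the terms are:
  ⌊340/37^1⌋ = ⌊340/37⌋ = 9
(the next term ⌊340/37^2⌋ = 0, terminating the sum). Summing: v_37(340!) = 9 = 9.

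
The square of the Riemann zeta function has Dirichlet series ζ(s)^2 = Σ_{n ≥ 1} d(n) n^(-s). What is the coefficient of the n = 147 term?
d(147) = 6

ζ(s)^2 = (Σ 1/m^s)(Σ 1/k^s). The coefficient of 1/n^s in the product is the number of ordered pairs (m, k) with mk = n, which equals d(n). For n = 147, divisors are [1, 3, 7, 21, 49, 147], so d(147) = 6.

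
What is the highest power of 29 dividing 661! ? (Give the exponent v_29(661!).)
v_29(661!) = 22

Legendre's formula: v_p(n!) = Σ_{k ≥ 1} ⌊n / p^k⌋. For p = 29, n = 661, the terms are:
  ⌊661/29^1⌋ = ⌊661/29⌋ = 22
(the next term ⌊661/29^2⌋ = 0, terminating the sum). Summing: v_29(661!) = 22 = 22.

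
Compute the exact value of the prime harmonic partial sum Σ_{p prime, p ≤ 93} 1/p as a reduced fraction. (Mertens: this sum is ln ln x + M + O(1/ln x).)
Σ 1/p = 42605658161771733665696611824842057/23768741896345550770650537601358310

π(93) = 24, so the primes ≤ 93 are [2, 3, 5, 7, 11, 13, 17, 19, 23, 29, 31, 37, 41, 43, 47, 53, 59, 61, 67, 71, 73, 79, 83, 89]. Summing 1/p over these primes: 42605658161771733665696611824842057/23768741896345550770650537601358310 ≈ 1.7925. Mertens estimate ln ln(93) + 0.2615 ≈ 1.7728.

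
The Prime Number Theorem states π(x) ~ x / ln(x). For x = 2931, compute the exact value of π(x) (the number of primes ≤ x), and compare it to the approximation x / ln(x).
π(2931) = 423;  x/ln(x) ≈ 367.15;  relative error ≈ 13.20%.

Directly count primes up to 2931: π(2931) = 423. The PNT approximation gives 2931/ln(2931) ≈ 2931/7.98310 ≈ 367.15. Relative error (π(x) − x/ln(x)) / π(x) ≈ 13.20%; the approximation is known to undercount slightly (Li(x) is a better estimate).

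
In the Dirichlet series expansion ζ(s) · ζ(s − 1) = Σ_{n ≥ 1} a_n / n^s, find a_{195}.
σ(195) = 336

In the product (Σ m^0/m^s)(Σ k / k^s) = Σ (Σ_{d | n} d) / n^s, the coefficient of 1/n^s is σ(n) = Σ_{d | n} d. For n = 195, divisors are [1, 3, 5, 13, 15, 39, 65, 195]; summing: σ(195) = 336.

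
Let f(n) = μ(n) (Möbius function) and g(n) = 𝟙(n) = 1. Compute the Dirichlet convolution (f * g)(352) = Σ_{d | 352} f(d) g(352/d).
(μ * 𝟙)(352) = 0

Divisors of 352: [1, 2, 4, 8, 11, 16, 22, 32, 44, 88, 176, 352]. For each d | 352:
  d = 1: μ(1) · 𝟙(352/1) = 1 · 1 = 1
  d = 2: μ(2) · 𝟙(352/2) = -1 · 1 = -1
  d = 4: μ(4) · 𝟙(352/4) = 0 · 1 = 0
  d = 8: μ(8) · 𝟙(352/8) = 0 · 1 = 0
  d = 11: μ(11) · 𝟙(352/11) = -1 · 1 = -1
  d = 16: μ(16) · 𝟙(352/16) = 0 · 1 = 0
  d = 22: μ(22) · 𝟙(352/22) = 1 · 1 = 1
  d = 32: μ(32) · 𝟙(352/32) = 0 · 1 = 0
  d = 44: μ(44) · 𝟙(352/44) = 0 · 1 = 0
  d = 88: μ(88) · 𝟙(352/88) = 0 · 1 = 0
  d = 176: μ(176) · 𝟙(352/176) = 0 · 1 = 0
  d = 352: μ(352) · 𝟙(352/352) = 0 · 1 = 0
Summing: (μ * 𝟙)(352) = 1 + -1 + 0 + 0 + -1 + 0 + 1 + 0 + 0 + 0 + 0 + 0 = 0.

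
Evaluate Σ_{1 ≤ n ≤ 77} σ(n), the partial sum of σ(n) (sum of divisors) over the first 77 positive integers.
Σ_{n ≤ 77} σ(n) = 4880

Compute σ(n) for each 1 ≤ n ≤ 77: σ(1) = 1, σ(2) = 3, σ(3) = 4, σ(4) = 7, σ(5) = 6, σ(6) = 12, σ(7) = 8, σ(8) = 15, σ(9) = 13, σ(10) = 18, σ(11) = 12, σ(12) = 28, σ(13) = 14, σ(14) = 24, σ(15) = 24, σ(16) = 31, σ(17) = 18, σ(18) = 39, σ(19) = 20, σ(20) = 42, σ(21) = 32, σ(22) = 36, σ(23) = 24, σ(24) = 60, σ(25) = 31, σ(26) = 42, σ(27) = 40, σ(28) = 56, σ(29) = 30, σ(30) = 72, σ(31) = 32, σ(32) = 63, σ(33) = 48, σ(34) = 54, σ(35) = 48, σ(36) = 91, σ(37) = 38, σ(38) = 60, σ(39) = 56, σ(40) = 90, σ(41) = 42, σ(42) = 96, σ(43) = 44, σ(44) = 84, σ(45) = 78, σ(46) = 72, σ(47) = 48, σ(48) = 124, σ(49) = 57, σ(50) = 93, σ(51) = 72, σ(52) = 98, σ(53) = 54, σ(54) = 120, σ(55) = 72, σ(56) = 120, σ(57) = 80, σ(58) = 90, σ(59) = 60, σ(60) = 168, σ(61) = 62, σ(62) = 96, σ(63) = 104, σ(64) = 127, σ(65) = 84, σ(66) = 144, σ(67) = 68, σ(68) = 126, σ(69) = 96, σ(70) = 144, σ(71) = 72, σ(72) = 195, σ(73) = 74, σ(74) = 114, σ(75) = 124, σ(76) = 140, σ(77) = 96. Summing all 77 values: 4880. (Average order: Σ_{n ≤ x} σ(n) ~ (π²/12) x². For x = 77, (π²/12)·77² ≈ 4876.41.)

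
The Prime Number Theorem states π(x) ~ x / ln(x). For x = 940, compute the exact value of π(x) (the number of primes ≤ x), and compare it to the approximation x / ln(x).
π(940) = 159;  x/ln(x) ≈ 137.31;  relative error ≈ 13.64%.

Directly count primes up to 940: π(940) = 159. The PNT approximation gives 940/ln(940) ≈ 940/6.84588 ≈ 137.31. Relative error (π(x) − x/ln(x)) / π(x) ≈ 13.64%; the approximation is known to undercount slightly (Li(x) is a better estimate).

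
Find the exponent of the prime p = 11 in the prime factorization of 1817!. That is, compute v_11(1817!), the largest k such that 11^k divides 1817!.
v_11(1817!) = 181

Legendre's formula: v_p(n!) = Σ_{k ≥ 1} ⌊n / p^k⌋. For p = 11, n = 1817, the terms are:
  ⌊1817/11^1⌋ = ⌊1817/11⌋ = 165
  ⌊1817/11^2⌋ = ⌊1817/121⌋ = 15
  ⌊1817/11^3⌋ = ⌊1817/1331⌋ = 1
(the next term ⌊1817/11^4⌋ = 0, terminating the sum). Summing: v_11(1817!) = 165 + 15 + 1 = 181.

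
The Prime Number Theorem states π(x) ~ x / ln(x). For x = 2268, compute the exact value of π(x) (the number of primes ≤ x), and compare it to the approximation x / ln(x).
π(2268) = 336;  x/ln(x) ≈ 293.53;  relative error ≈ 12.64%.

Directly count primes up to 2268: π(2268) = 336. The PNT approximation gives 2268/ln(2268) ≈ 2268/7.72665 ≈ 293.53. Relative error (π(x) − x/ln(x)) / π(x) ≈ 12.64%; the approximation is known to undercount slightly (Li(x) is a better estimate).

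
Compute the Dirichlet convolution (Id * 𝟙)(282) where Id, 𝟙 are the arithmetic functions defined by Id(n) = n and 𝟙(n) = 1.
(Id * 𝟙)(282) = 576

Divisors of 282: [1, 2, 3, 6, 47, 94, 141, 282]. For each d | 282:
  d = 1: Id(1) · 𝟙(282/1) = 1 · 1 = 1
  d = 2: Id(2) · 𝟙(282/2) = 2 · 1 = 2
  d = 3: Id(3) · 𝟙(282/3) = 3 · 1 = 3
  d = 6: Id(6) · 𝟙(282/6) = 6 · 1 = 6
  d = 47: Id(47) · 𝟙(282/47) = 47 · 1 = 47
  d = 94: Id(94) · 𝟙(282/94) = 94 · 1 = 94
  d = 141: Id(141) · 𝟙(282/141) = 141 · 1 = 141
  d = 282: Id(282) · 𝟙(282/282) = 282 · 1 = 282
Summing: (Id * 𝟙)(282) = 1 + 2 + 3 + 6 + 47 + 94 + 141 + 282 = 576.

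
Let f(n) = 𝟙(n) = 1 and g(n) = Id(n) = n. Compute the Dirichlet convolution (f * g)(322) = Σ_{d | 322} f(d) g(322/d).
(𝟙 * Id)(322) = 576

Divisors of 322: [1, 2, 7, 14, 23, 46, 161, 322]. For each d | 322:
  d = 1: 𝟙(1) · Id(322/1) = 1 · 322 = 322
  d = 2: 𝟙(2) · Id(322/2) = 1 · 161 = 161
  d = 7: 𝟙(7) · Id(322/7) = 1 · 46 = 46
  d = 14: 𝟙(14) · Id(322/14) = 1 · 23 = 23
  d = 23: 𝟙(23) · Id(322/23) = 1 · 14 = 14
  d = 46: 𝟙(46) · Id(322/46) = 1 · 7 = 7
  d = 161: 𝟙(161) · Id(322/161) = 1 · 2 = 2
  d = 322: 𝟙(322) · Id(322/322) = 1 · 1 = 1
Summing: (𝟙 * Id)(322) = 322 + 161 + 46 + 23 + 14 + 7 + 2 + 1 = 576.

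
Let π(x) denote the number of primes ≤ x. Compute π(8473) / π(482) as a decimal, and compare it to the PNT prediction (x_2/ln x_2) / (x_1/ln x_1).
π(8473)/π(482) = 1059/92 ≈ 11.5109;  PNT prediction ≈ 12.0072.

π(482) = 92 and π(8473) = 1059, so π(8473)/π(482) ≈ 11.5109. The PNT-predicted ratio is (8473/ln(8473)) / (482/ln(482)) ≈ 12.0072. The two agree to within a few percent, as expected.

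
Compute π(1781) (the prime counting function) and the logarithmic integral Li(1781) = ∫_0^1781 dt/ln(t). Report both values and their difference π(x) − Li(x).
π(1781) = 275;  Li(1781) ≈ 285.78;  π(x) − Li(x) ≈ -10.78.

Direct count of primes ≤ 1781 gives π(1781) = 275. Numerical evaluation of the logarithmic integral gives Li(1781) ≈ 285.78. The difference π(x) − Li(x) ≈ -10.78 is typically negative for small/moderate x (Li(x) overestimates), though Littlewood's theorem shows this sign changes infinitely often.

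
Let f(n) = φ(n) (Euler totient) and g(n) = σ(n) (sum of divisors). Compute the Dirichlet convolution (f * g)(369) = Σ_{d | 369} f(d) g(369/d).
(φ * σ)(369) = 2214

Divisors of 369: [1, 3, 9, 41, 123, 369]. For each d | 369:
  d = 1: φ(1) · σ(369/1) = 1 · 546 = 546
  d = 3: φ(3) · σ(369/3) = 2 · 168 = 336
  d = 9: φ(9) · σ(369/9) = 6 · 42 = 252
  d = 41: φ(41) · σ(369/41) = 40 · 13 = 520
  d = 123: φ(123) · σ(369/123) = 80 · 4 = 320
  d = 369: φ(369) · σ(369/369) = 240 · 1 = 240
Summing: (φ * σ)(369) = 546 + 336 + 252 + 520 + 320 + 240 = 2214.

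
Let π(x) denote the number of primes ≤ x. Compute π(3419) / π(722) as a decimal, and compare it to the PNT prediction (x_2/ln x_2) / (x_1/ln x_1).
π(3419)/π(722) = 480/128 ≈ 3.7500;  PNT prediction ≈ 3.8305.

π(722) = 128 and π(3419) = 480, so π(3419)/π(722) ≈ 3.7500. The PNT-predicted ratio is (3419/ln(3419)) / (722/ln(722)) ≈ 3.8305. The two agree to within a few percent, as expected.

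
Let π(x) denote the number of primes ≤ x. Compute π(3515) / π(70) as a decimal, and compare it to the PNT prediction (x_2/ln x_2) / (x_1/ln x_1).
π(3515)/π(70) = 490/19 ≈ 25.7895;  PNT prediction ≈ 26.1287.

π(70) = 19 and π(3515) = 490, so π(3515)/π(70) ≈ 25.7895. The PNT-predicted ratio is (3515/ln(3515)) / (70/ln(70)) ≈ 26.1287. The two agree to within a few percent, as expected.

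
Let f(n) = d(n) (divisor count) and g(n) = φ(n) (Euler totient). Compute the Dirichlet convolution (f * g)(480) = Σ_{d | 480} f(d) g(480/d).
(d * φ)(480) = 1512

Divisors of 480: [1, 2, 3, 4, 5, 6, 8, 10, 12, 15, 16, 20, 24, 30, 32, 40, 48, 60, 80, 96, 120, 160, 240, 480]. For each d | 480:
  d = 1: d(1) · φ(480/1) = 1 · 128 = 128
  d = 2: d(2) · φ(480/2) = 2 · 64 = 128
  d = 3: d(3) · φ(480/3) = 2 · 64 = 128
  d = 4: d(4) · φ(480/4) = 3 · 32 = 96
  d = 5: d(5) · φ(480/5) = 2 · 32 = 64
  d = 6: d(6) · φ(480/6) = 4 · 32 = 128
  d = 8: d(8) · φ(480/8) = 4 · 16 = 64
  d = 10: d(10) · φ(480/10) = 4 · 16 = 64
  d = 12: d(12) · φ(480/12) = 6 · 16 = 96
  d = 15: d(15) · φ(480/15) = 4 · 16 = 64
  d = 16: d(16) · φ(480/16) = 5 · 8 = 40
  d = 20: d(20) · φ(480/20) = 6 · 8 = 48
  d = 24: d(24) · φ(480/24) = 8 · 8 = 64
  d = 30: d(30) · φ(480/30) = 8 · 8 = 64
  d = 32: d(32) · φ(480/32) = 6 · 8 = 48
  d = 40: d(40) · φ(480/40) = 8 · 4 = 32
  d = 48: d(48) · φ(480/48) = 10 · 4 = 40
  d = 60: d(60) · φ(480/60) = 12 · 4 = 48
  d = 80: d(80) · φ(480/80) = 10 · 2 = 20
  d = 96: d(96) · φ(480/96) = 12 · 4 = 48
  d = 120: d(120) · φ(480/120) = 16 · 2 = 32
  d = 160: d(160) · φ(480/160) = 12 · 2 = 24
  d = 240: d(240) · φ(480/240) = 20 · 1 = 20
  d = 480: d(480) · φ(480/480) = 24 · 1 = 24
Summing: (d * φ)(480) = 128 + 128 + 128 + 96 + 64 + 128 + 64 + 64 + 96 + 64 + 40 + 48 + 64 + 64 + 48 + 32 + 40 + 48 + 20 + 48 + 32 + 24 + 20 + 24 = 1512.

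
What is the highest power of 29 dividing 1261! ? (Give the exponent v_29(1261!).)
v_29(1261!) = 44

Legendre's formula: v_p(n!) = Σ_{k ≥ 1} ⌊n / p^k⌋. For p = 29, n = 1261, the terms are:
  ⌊1261/29^1⌋ = ⌊1261/29⌋ = 43
  ⌊1261/29^2⌋ = ⌊1261/841⌋ = 1
(the next term ⌊1261/29^3⌋ = 0, terminating the sum). Summing: v_29(1261!) = 43 + 1 = 44.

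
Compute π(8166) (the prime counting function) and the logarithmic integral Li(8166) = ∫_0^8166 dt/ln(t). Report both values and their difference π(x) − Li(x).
π(8166) = 1024;  Li(8166) ≈ 1044.87;  π(x) − Li(x) ≈ -20.87.

Direct count of primes ≤ 8166 gives π(8166) = 1024. Numerical evaluation of the logarithmic integral gives Li(8166) ≈ 1044.87. The difference π(x) − Li(x) ≈ -20.87 is typically negative for small/moderate x (Li(x) overestimates), though Littlewood's theorem shows this sign changes infinitely often.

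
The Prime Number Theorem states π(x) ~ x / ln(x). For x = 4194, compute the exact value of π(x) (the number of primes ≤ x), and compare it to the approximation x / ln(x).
π(4194) = 574;  x/ln(x) ≈ 502.79;  relative error ≈ 12.41%.

Directly count primes up to 4194: π(4194) = 574. The PNT approximation gives 4194/ln(4194) ≈ 4194/8.34141 ≈ 502.79. Relative error (π(x) − x/ln(x)) / π(x) ≈ 12.41%; the approximation is known to undercount slightly (Li(x) is a better estimate).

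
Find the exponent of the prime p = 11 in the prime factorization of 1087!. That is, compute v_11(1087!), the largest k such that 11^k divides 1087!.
v_11(1087!) = 106

Legendre's formula: v_p(n!) = Σ_{k ≥ 1} ⌊n / p^k⌋. For p = 11, n = 1087, the terms are:
  ⌊1087/11^1⌋ = ⌊1087/11⌋ = 98
  ⌊1087/11^2⌋ = ⌊1087/121⌋ = 8
(the next term ⌊1087/11^3⌋ = 0, terminating the sum). Summing: v_11(1087!) = 98 + 8 = 106.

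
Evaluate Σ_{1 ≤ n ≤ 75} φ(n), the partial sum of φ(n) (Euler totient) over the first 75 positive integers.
Σ_{n ≤ 75} φ(n) = 1736

Compute φ(n) for each 1 ≤ n ≤ 75: φ(1) = 1, φ(2) = 1, φ(3) = 2, φ(4) = 2, φ(5) = 4, φ(6) = 2, φ(7) = 6, φ(8) = 4, φ(9) = 6, φ(10) = 4, φ(11) = 10, φ(12) = 4, φ(13) = 12, φ(14) = 6, φ(15) = 8, φ(16) = 8, φ(17) = 16, φ(18) = 6, φ(19) = 18, φ(20) = 8, φ(21) = 12, φ(22) = 10, φ(23) = 22, φ(24) = 8, φ(25) = 20, φ(26) = 12, φ(27) = 18, φ(28) = 12, φ(29) = 28, φ(30) = 8, φ(31) = 30, φ(32) = 16, φ(33) = 20, φ(34) = 16, φ(35) = 24, φ(36) = 12, φ(37) = 36, φ(38) = 18, φ(39) = 24, φ(40) = 16, φ(41) = 40, φ(42) = 12, φ(43) = 42, φ(44) = 20, φ(45) = 24, φ(46) = 22, φ(47) = 46, φ(48) = 16, φ(49) = 42, φ(50) = 20, φ(51) = 32, φ(52) = 24, φ(53) = 52, φ(54) = 18, φ(55) = 40, φ(56) = 24, φ(57) = 36, φ(58) = 28, φ(59) = 58, φ(60) = 16, φ(61) = 60, φ(62) = 30, φ(63) = 36, φ(64) = 32, φ(65) = 48, φ(66) = 20, φ(67) = 66, φ(68) = 32, φ(69) = 44, φ(70) = 24, φ(71) = 70, φ(72) = 24, φ(73) = 72, φ(74) = 36, φ(75) = 40. Summing all 75 values: 1736. (Average order: Σ_{n ≤ x} φ(n) ~ (3/π²) x². For x = 75, (3/π²)·75² ≈ 1709.79.)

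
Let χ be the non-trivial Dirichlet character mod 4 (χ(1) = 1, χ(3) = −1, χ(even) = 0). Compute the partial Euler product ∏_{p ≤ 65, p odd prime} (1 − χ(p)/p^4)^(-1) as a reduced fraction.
∏ = 81934214988902113115031508050672702841756592198516788686922065253543/82850154482442028729801746725895742819441886414557775886809038848000

The odd primes p ≤ 65 are [3, 5, 7, 11, 13, 17, 19, 23, 29, 31, 37, 41, 43, 47, 53, 59, 61]. For each, χ(p) = 1 if p ≡ 1 mod 4, χ(p) = −1 if p ≡ 3 mod 4. Taking (1 − χ(p)/p^4)^(-1) = p^4/(p^4 − χ(p)): (1 − (-1)/3^4)^(-1) · (1 − (1)/5^4)^(-1) · (1 − (-1)/7^4)^(-1) · (1 − (-1)/11^4)^(-1) · (1 − (1)/13^4)^(-1) · (1 − (1)/17^4)^(-1) · (1 − (-1)/19^4)^(-1) · (1 − (-1)/23^4)^(-1) · (1 − (1)/29^4)^(-1) · (1 − (-1)/31^4)^(-1) · (1 − (1)/37^4)^(-1) · (1 − (1)/41^4)^(-1) · (1 − (-1)/43^4)^(-1) · (1 − (-1)/47^4)^(-1) · (1 − (1)/53^4)^(-1) · (1 − (-1)/59^4)^(-1) · (1 − (1)/61^4)^(-1) = 81934214988902113115031508050672702841756592198516788686922065253543/82850154482442028729801746725895742819441886414557775886809038848000.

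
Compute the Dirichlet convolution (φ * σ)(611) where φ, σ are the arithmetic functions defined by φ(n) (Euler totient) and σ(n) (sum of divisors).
(φ * σ)(611) = 2444

Divisors of 611: [1, 13, 47, 611]. For each d | 611:
  d = 1: φ(1) · σ(611/1) = 1 · 672 = 672
  d = 13: φ(13) · σ(611/13) = 12 · 48 = 576
  d = 47: φ(47) · σ(611/47) = 46 · 14 = 644
  d = 611: φ(611) · σ(611/611) = 552 · 1 = 552
Summing: (φ * σ)(611) = 672 + 576 + 644 + 552 = 2444.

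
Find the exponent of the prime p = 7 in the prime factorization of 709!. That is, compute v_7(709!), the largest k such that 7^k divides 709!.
v_7(709!) = 117

Legendre's formula: v_p(n!) = Σ_{k ≥ 1} ⌊n / p^k⌋. For p = 7, n = 709, the terms are:
  ⌊709/7^1⌋ = ⌊709/7⌋ = 101
  ⌊709/7^2⌋ = ⌊709/49⌋ = 14
  ⌊709/7^3⌋ = ⌊709/343⌋ = 2
(the next term ⌊709/7^4⌋ = 0, terminating the sum). Summing: v_7(709!) = 101 + 14 + 2 = 117.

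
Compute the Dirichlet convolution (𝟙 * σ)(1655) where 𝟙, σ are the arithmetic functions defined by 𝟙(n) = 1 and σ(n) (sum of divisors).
(𝟙 * σ)(1655) = 2331

Divisors of 1655: [1, 5, 331, 1655]. For each d | 1655:
  d = 1: 𝟙(1) · σ(1655/1) = 1 · 1992 = 1992
  d = 5: 𝟙(5) · σ(1655/5) = 1 · 332 = 332
  d = 331: 𝟙(331) · σ(1655/331) = 1 · 6 = 6
  d = 1655: 𝟙(1655) · σ(1655/1655) = 1 · 1 = 1
Summing: (𝟙 * σ)(1655) = 1992 + 332 + 6 + 1 = 2331.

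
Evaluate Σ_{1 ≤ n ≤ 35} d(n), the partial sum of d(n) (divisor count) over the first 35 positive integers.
Σ_{n ≤ 35} d(n) = 131

Compute d(n) for each 1 ≤ n ≤ 35: d(1) = 1, d(2) = 2, d(3) = 2, d(4) = 3, d(5) = 2, d(6) = 4, d(7) = 2, d(8) = 4, d(9) = 3, d(10) = 4, d(11) = 2, d(12) = 6, d(13) = 2, d(14) = 4, d(15) = 4, d(16) = 5, d(17) = 2, d(18) = 6, d(19) = 2, d(20) = 6, d(21) = 4, d(22) = 4, d(23) = 2, d(24) = 8, d(25) = 3, d(26) = 4, d(27) = 4, d(28) = 6, d(29) = 2, d(30) = 8, d(31) = 2, d(32) = 6, d(33) = 4, d(34) = 4, d(35) = 4. Summing all 35 values: 131. (Dirichlet's divisor formula: Σ_{n ≤ x} d(n) = x ln(x) + (2γ − 1) x + O(√x). For x = 35, the asymptotic estimate is ≈ 129.84.)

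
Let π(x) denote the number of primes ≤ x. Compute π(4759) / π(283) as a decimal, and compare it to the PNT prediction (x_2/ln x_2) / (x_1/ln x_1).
π(4759)/π(283) = 641/61 ≈ 10.5082;  PNT prediction ≈ 11.2113.

π(283) = 61 and π(4759) = 641, so π(4759)/π(283) ≈ 10.5082. The PNT-predicted ratio is (4759/ln(4759)) / (283/ln(283)) ≈ 11.2113. The two agree to within a few percent, as expected.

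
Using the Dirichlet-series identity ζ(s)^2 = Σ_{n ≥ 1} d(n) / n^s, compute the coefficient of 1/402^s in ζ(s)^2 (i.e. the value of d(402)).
d(402) = 8

ζ(s)^2 = (Σ 1/m^s)(Σ 1/k^s). The coefficient of 1/n^s in the product is the number of ordered pairs (m, k) with mk = n, which equals d(n). For n = 402, divisors are [1, 2, 3, 6, 67, 134, 201, 402], so d(402) = 8.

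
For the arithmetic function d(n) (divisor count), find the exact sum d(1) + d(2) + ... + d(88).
Σ_{n ≤ 88} d(n) = 411

Compute d(n) for each 1 ≤ n ≤ 88: d(1) = 1, d(2) = 2, d(3) = 2, d(4) = 3, d(5) = 2, d(6) = 4, d(7) = 2, d(8) = 4, d(9) = 3, d(10) = 4, d(11) = 2, d(12) = 6, d(13) = 2, d(14) = 4, d(15) = 4, d(16) = 5, d(17) = 2, d(18) = 6, d(19) = 2, d(20) = 6, d(21) = 4, d(22) = 4, d(23) = 2, d(24) = 8, d(25) = 3, d(26) = 4, d(27) = 4, d(28) = 6, d(29) = 2, d(30) = 8, d(31) = 2, d(32) = 6, d(33) = 4, d(34) = 4, d(35) = 4, d(36) = 9, d(37) = 2, d(38) = 4, d(39) = 4, d(40) = 8, d(41) = 2, d(42) = 8, d(43) = 2, d(44) = 6, d(45) = 6, d(46) = 4, d(47) = 2, d(48) = 10, d(49) = 3, d(50) = 6, d(51) = 4, d(52) = 6, d(53) = 2, d(54) = 8, d(55) = 4, d(56) = 8, d(57) = 4, d(58) = 4, d(59) = 2, d(60) = 12, d(61) = 2, d(62) = 4, d(63) = 6, d(64) = 7, d(65) = 4, d(66) = 8, d(67) = 2, d(68) = 6, d(69) = 4, d(70) = 8, d(71) = 2, d(72) = 12, d(73) = 2, d(74) = 4, d(75) = 6, d(76) = 6, d(77) = 4, d(78) = 8, d(79) = 2, d(80) = 10, d(81) = 5, d(82) = 4, d(83) = 2, d(84) = 12, d(85) = 4, d(86) = 4, d(87) = 4, d(88) = 8. Summing all 88 values: 411. (Dirichlet's divisor formula: Σ_{n ≤ x} d(n) = x ln(x) + (2γ − 1) x + O(√x). For x = 88, the asymptotic estimate is ≈ 407.60.)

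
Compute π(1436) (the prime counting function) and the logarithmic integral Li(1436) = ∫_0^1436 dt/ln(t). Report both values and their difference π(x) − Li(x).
π(1436) = 227;  Li(1436) ≈ 239.04;  π(x) − Li(x) ≈ -12.04.

Direct count of primes ≤ 1436 gives π(1436) = 227. Numerical evaluation of the logarithmic integral gives Li(1436) ≈ 239.04. The difference π(x) − Li(x) ≈ -12.04 is typically negative for small/moderate x (Li(x) overestimates), though Littlewood's theorem shows this sign changes infinitely often.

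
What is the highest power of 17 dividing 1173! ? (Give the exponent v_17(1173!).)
v_17(1173!) = 73

Legendre's formula: v_p(n!) = Σ_{k ≥ 1} ⌊n / p^k⌋. For p = 17, n = 1173, the terms are:
  ⌊1173/17^1⌋ = ⌊1173/17⌋ = 69
  ⌊1173/17^2⌋ = ⌊1173/289⌋ = 4
(the next term ⌊1173/17^3⌋ = 0, terminating the sum). Summing: v_17(1173!) = 69 + 4 = 73.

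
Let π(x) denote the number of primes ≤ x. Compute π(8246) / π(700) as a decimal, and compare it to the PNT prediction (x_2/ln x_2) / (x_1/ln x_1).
π(8246)/π(700) = 1035/125 ≈ 8.2800;  PNT prediction ≈ 8.5580.

π(700) = 125 and π(8246) = 1035, so π(8246)/π(700) ≈ 8.2800. The PNT-predicted ratio is (8246/ln(8246)) / (700/ln(700)) ≈ 8.5580. The two agree to within a few percent, as expected.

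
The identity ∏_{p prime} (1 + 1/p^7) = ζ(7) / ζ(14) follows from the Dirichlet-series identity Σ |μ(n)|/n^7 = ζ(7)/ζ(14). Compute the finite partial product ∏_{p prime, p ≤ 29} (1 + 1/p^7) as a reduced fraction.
∏ = 1658744036118718418963507162415104573095141861758633096704/1645110150228546948958650084059359035220017760620475653125

The primes p ≤ 29 are [2, 3, 5, 7, 11, 13, 17, 19, 23, 29]. For each, (1 + 1/p^7) = (p^7 + 1)/p^7. Multiplying these fractions over p ∈ [2, 3, 5, 7, 11, 13, 17, 19, 23, 29] gives 1658744036118718418963507162415104573095141861758633096704/1645110150228546948958650084059359035220017760620475653125. (In the limit P → ∞ this tends to ζ(7)/ζ(14).)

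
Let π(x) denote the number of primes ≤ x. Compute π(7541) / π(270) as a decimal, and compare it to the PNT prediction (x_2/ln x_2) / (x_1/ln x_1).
π(7541)/π(270) = 956/57 ≈ 16.7719;  PNT prediction ≈ 17.5134.

π(270) = 57 and π(7541) = 956, so π(7541)/π(270) ≈ 16.7719. The PNT-predicted ratio is (7541/ln(7541)) / (270/ln(270)) ≈ 17.5134. The two agree to within a few percent, as expected.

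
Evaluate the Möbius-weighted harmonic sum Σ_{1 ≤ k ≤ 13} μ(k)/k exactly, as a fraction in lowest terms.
Σ μ(k)/k = -2323/30030

Values of μ(k) for 1 ≤ k ≤ 13: μ(1) = 1, μ(2) = -1, μ(3) = -1, μ(5) = -1, μ(6) = 1, μ(7) = -1, μ(10) = 1, μ(11) = -1, μ(13) = -1, with μ = 0 on non-squarefree integers. Summing μ(k)/k for k where μ(k) ≠ 0 gives -2323/30030 ≈ -0.0774. (PNT ⟺ this sum → 0 as n → ∞.)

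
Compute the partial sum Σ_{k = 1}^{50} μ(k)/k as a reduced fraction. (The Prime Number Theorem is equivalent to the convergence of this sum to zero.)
Σ μ(k)/k = -12611493192339623/614889782588491410

Values of μ(k) for 1 ≤ k ≤ 50: μ(1) = 1, μ(2) = -1, μ(3) = -1, μ(5) = -1, μ(6) = 1, μ(7) = -1, μ(10) = 1, μ(11) = -1, μ(13) = -1, μ(14) = 1, μ(15) = 1, μ(17) = -1, μ(19) = -1, μ(21) = 1, μ(22) = 1, μ(23) = -1, μ(26) = 1, μ(29) = -1, μ(30) = -1, μ(31) = -1, μ(33) = 1, μ(34) = 1, μ(35) = 1, μ(37) = -1, μ(38) = 1, μ(39) = 1, μ(41) = -1, μ(42) = -1, μ(43) = -1, μ(46) = 1, μ(47) = -1, with μ = 0 on non-squarefree integers. Summing μ(k)/k for k where μ(k) ≠ 0 gives -12611493192339623/614889782588491410 ≈ -0.0205. (PNT ⟺ this sum → 0 as n → ∞.)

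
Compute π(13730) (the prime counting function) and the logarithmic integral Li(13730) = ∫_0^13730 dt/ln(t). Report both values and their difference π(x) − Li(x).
π(13730) = 1625;  Li(13730) ≈ 1643.95;  π(x) − Li(x) ≈ -18.95.

Direct count of primes ≤ 13730 gives π(13730) = 1625. Numerical evaluation of the logarithmic integral gives Li(13730) ≈ 1643.95. The difference π(x) − Li(x) ≈ -18.95 is typically negative for small/moderate x (Li(x) overestimates), though Littlewood's theorem shows this sign changes infinitely often.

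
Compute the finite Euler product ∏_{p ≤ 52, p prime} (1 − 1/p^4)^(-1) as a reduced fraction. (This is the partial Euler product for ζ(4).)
∏ = 65572203587643632473857746546522240898588901/60584710506150227098341885345792000000000000

The primes p ≤ 52 are [2, 3, 5, 7, 11, 13, 17, 19, 23, 29, 31, 37, 41, 43, 47]. For each prime, (1 − 1/p^4)^(-1) = p^4 / (p^4 − 1). The product is (1 − 1/2^4)^(-1), (1 − 1/3^4)^(-1), (1 − 1/5^4)^(-1), (1 − 1/7^4)^(-1), (1 − 1/11^4)^(-1), (1 − 1/13^4)^(-1), (1 − 1/17^4)^(-1), (1 − 1/19^4)^(-1), (1 − 1/23^4)^(-1), (1 − 1/29^4)^(-1), (1 − 1/31^4)^(-1), (1 − 1/37^4)^(-1), (1 − 1/41^4)^(-1), (1 − 1/43^4)^(-1), (1 − 1/47^4)^(-1) = ∏ p^4 / (p^4 − 1) = 65572203587643632473857746546522240898588901/60584710506150227098341885345792000000000000.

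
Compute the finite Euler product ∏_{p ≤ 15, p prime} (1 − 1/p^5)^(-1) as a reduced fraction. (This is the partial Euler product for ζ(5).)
∏ = 2548391272552125/2457639696903844

The primes p ≤ 15 are [2, 3, 5, 7, 11, 13]. For each prime, (1 − 1/p^5)^(-1) = p^5 / (p^5 − 1). The product is (1 − 1/2^5)^(-1), (1 − 1/3^5)^(-1), (1 − 1/5^5)^(-1), (1 − 1/7^5)^(-1), (1 − 1/11^5)^(-1), (1 − 1/13^5)^(-1) = ∏ p^5 / (p^5 − 1) = 2548391272552125/2457639696903844.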